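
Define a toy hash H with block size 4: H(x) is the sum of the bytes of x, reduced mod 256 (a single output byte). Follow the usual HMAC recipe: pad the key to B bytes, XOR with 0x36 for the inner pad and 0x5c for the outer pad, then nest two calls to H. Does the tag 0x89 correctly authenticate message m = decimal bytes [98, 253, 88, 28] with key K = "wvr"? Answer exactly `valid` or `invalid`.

invalid

Key "wvr" = 77 76 72 is 3 bytes ≤ B = 4; zero-pad to 4 bytes: K' = 77 76 72 00.
K' ⊕ ipad = 41 40 44 36; K' ⊕ opad = 2b 2a 2e 5c.
Inner hash: sum = 65+64+68+54+98+253+88+28 = 718; mod 256 = 206 → ce.
Outer hash (recomputed tag): sum = 43+42+46+92+206 = 429; mod 256 = 173 → ad.
Recomputed tag = ad; claimed = 89 → mismatch.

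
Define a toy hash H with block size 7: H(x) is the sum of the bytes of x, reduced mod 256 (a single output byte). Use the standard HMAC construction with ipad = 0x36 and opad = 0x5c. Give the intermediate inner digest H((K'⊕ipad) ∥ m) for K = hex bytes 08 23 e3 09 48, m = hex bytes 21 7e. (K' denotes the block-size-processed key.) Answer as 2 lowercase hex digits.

f0

Key hex bytes 08 23 e3 09 48 is 5 bytes ≤ B = 7; zero-pad to 7 bytes: K' = 08 23 e3 09 48 00 00.
K' ⊕ ipad = 3e 15 d5 3f 7e 36 36.
Inner input = 3e 15 d5 3f 7e 36 36 ∥ 21 7e.
Inner hash: sum = 62+21+213+63+126+54+54+33+126 = 752; mod 256 = 240 → f0.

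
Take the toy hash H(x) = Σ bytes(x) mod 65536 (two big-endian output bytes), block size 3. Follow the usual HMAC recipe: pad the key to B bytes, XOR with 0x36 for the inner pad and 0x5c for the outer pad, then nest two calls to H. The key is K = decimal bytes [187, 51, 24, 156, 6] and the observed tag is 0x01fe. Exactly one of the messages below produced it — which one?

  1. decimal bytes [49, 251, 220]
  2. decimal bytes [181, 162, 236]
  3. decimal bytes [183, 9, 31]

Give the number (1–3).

2

Key decimal bytes [187, 51, 24, 156, 6] = bb 33 18 9c 06 is 5 bytes > B = 3, so hash it first: H(key) = 01 a8, then zero-pad to 3 bytes: K' = 01 a8 00.
K' ⊕ ipad = 37 9e 36; K' ⊕ opad = 5d f4 5c.
m1: inner = H(37 9e 36 31 fb dc) = 03 13; tag = H(5d f4 5c 03 13) = 01c3
m2: inner = H(37 9e 36 b5 a2 ec) = 03 4e; tag = H(5d f4 5c 03 4e) = 01fe ← matches
m3: inner = H(37 9e 36 b7 09 1f) = 01 ea; tag = H(5d f4 5c 01 ea) = 0298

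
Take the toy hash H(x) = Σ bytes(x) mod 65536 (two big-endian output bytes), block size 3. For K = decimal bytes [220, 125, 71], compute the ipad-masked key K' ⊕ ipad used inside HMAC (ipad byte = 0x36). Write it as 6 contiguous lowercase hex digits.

Key decimal bytes [220, 125, 71] = dc 7d 47 is exactly B = 3 bytes: K' = dc 7d 47.
XOR each byte with 0x36: dc⊕36=ea, 7d⊕36=4b, 47⊕36=71.

ea4b71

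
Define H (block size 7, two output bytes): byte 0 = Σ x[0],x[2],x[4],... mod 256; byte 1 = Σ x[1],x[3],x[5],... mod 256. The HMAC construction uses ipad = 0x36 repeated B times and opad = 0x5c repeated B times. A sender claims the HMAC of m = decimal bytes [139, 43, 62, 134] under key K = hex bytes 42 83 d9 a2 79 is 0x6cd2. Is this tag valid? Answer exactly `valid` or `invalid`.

valid

Key hex bytes 42 83 d9 a2 79 is 5 bytes ≤ B = 7; zero-pad to 7 bytes: K' = 42 83 d9 a2 79 00 00.
K' ⊕ ipad = 74 b5 ef 94 4f 36 36; K' ⊕ opad = 1e df 85 fe 25 5c 5c.
Inner hash: even-index sum = 665 mod 256 = 153; odd-index sum = 584 mod 256 = 72 → 99 48.
Outer hash (recomputed tag): even-index sum = 364 mod 256 = 108; odd-index sum = 722 mod 256 = 210 → 6c d2.
Recomputed tag = 6cd2; claimed = 6cd2 → match.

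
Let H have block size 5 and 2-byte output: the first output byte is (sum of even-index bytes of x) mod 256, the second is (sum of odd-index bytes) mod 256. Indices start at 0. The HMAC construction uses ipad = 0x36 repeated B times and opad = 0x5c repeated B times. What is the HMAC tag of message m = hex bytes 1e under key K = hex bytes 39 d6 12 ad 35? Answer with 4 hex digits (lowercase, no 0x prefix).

b5b1

Key hex bytes 39 d6 12 ad 35 is exactly B = 5 bytes: K' = 39 d6 12 ad 35.
K' ⊕ ipad = 0f e0 24 9b 03.  K' ⊕ opad = 65 8a 4e f1 69.
Inner input = (K'⊕ipad) ∥ m = 0f e0 24 9b 03 ∥ 1e.
Inner hash: even-index sum = 54 mod 256 = 54; odd-index sum = 409 mod 256 = 153 → 36 99.
Outer input = (K'⊕opad) ∥ inner = 65 8a 4e f1 69 ∥ 36 99.
Outer hash (tag): even-index sum = 437 mod 256 = 181; odd-index sum = 433 mod 256 = 177 → b5 b1.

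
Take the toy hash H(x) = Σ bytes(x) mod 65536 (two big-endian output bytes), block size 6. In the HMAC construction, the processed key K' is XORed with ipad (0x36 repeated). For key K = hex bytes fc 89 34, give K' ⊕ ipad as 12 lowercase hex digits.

Key hex bytes fc 89 34 is 3 bytes ≤ B = 6; zero-pad to 6 bytes: K' = fc 89 34 00 00 00.
XOR each byte with 0x36: fc⊕36=ca, 89⊕36=bf, 34⊕36=02, 00⊕36=36, 00⊕36=36, 00⊕36=36.

cabf02363636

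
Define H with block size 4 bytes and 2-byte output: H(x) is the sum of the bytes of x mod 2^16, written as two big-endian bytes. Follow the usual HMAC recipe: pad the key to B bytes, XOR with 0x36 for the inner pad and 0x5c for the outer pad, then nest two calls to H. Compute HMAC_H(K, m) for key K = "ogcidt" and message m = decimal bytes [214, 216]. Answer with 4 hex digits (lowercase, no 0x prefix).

Key "ogcidt" = 6f 67 63 69 64 74 is 6 bytes > B = 4, so hash it first: H(key) = 02 7a, then zero-pad to 4 bytes: K' = 02 7a 00 00.
K' ⊕ ipad = 34 4c 36 36.  K' ⊕ opad = 5e 26 5c 5c.
Inner input = (K'⊕ipad) ∥ m = 34 4c 36 36 ∥ d6 d8.
Inner hash: sum = 52+76+54+54+214+216 = 666 → 02 9a.
Outer input = (K'⊕opad) ∥ inner = 5e 26 5c 5c ∥ 02 9a.
Outer hash (tag): sum = 94+38+92+92+2+154 = 472 → 01 d8.

01d8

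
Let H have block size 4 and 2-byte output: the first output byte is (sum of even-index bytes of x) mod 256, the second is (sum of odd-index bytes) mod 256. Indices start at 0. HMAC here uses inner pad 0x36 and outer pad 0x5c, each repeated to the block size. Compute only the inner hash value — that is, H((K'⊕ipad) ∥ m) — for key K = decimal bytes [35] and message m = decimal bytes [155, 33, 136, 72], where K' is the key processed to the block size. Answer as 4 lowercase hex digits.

Key decimal bytes [35] = 23 is 1 byte ≤ B = 4; zero-pad to 4 bytes: K' = 23 00 00 00.
K' ⊕ ipad = 15 36 36 36.
Inner input = 15 36 36 36 ∥ 9b 21 88 48.
Inner hash: even-index sum = 366 mod 256 = 110; odd-index sum = 213 mod 256 = 213 → 6e d5.

6ed5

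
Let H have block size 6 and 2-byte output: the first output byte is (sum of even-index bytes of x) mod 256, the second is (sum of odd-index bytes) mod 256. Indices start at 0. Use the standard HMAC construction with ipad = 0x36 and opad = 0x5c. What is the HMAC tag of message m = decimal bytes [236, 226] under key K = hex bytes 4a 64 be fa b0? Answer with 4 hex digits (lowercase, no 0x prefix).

5a70

Key hex bytes 4a 64 be fa b0 is 5 bytes ≤ B = 6; zero-pad to 6 bytes: K' = 4a 64 be fa b0 00.
K' ⊕ ipad = 7c 52 88 cc 86 36.  K' ⊕ opad = 16 38 e2 a6 ec 5c.
Inner input = (K'⊕ipad) ∥ m = 7c 52 88 cc 86 36 ∥ ec e2.
Inner hash: even-index sum = 630 mod 256 = 118; odd-index sum = 566 mod 256 = 54 → 76 36.
Outer input = (K'⊕opad) ∥ inner = 16 38 e2 a6 ec 5c ∥ 76 36.
Outer hash (tag): even-index sum = 602 mod 256 = 90; odd-index sum = 368 mod 256 = 112 → 5a 70.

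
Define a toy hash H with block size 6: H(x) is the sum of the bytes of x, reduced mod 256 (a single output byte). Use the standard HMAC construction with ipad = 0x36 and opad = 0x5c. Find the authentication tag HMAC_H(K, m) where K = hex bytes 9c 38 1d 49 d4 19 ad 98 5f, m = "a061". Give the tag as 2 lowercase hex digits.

Key hex bytes 9c 38 1d 49 d4 19 ad 98 5f is 9 bytes > B = 6, so hash it first: H(key) = cb, then zero-pad to 6 bytes: K' = cb 00 00 00 00 00.
K' ⊕ ipad = fd 36 36 36 36 36.  K' ⊕ opad = 97 5c 5c 5c 5c 5c.
Inner input = (K'⊕ipad) ∥ m = fd 36 36 36 36 36 ∥ 61 30 36 31.
Inner hash: sum = 253+54+54+54+54+54+97+48+54+49 = 771; mod 256 = 3 → 03.
Outer input = (K'⊕opad) ∥ inner = 97 5c 5c 5c 5c 5c ∥ 03.
Outer hash (tag): sum = 151+92+92+92+92+92+3 = 614; mod 256 = 102 → 66.

66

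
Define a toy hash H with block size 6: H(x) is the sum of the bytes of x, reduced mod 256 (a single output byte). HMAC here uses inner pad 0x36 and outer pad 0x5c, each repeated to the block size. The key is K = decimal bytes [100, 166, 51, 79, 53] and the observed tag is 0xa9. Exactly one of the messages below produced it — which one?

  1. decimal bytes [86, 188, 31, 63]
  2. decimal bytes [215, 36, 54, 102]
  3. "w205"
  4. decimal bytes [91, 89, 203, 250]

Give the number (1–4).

2

Key decimal bytes [100, 166, 51, 79, 53] = 64 a6 33 4f 35 is 5 bytes ≤ B = 6; zero-pad to 6 bytes: K' = 64 a6 33 4f 35 00.
K' ⊕ ipad = 52 90 05 79 03 36; K' ⊕ opad = 38 fa 6f 13 69 5c.
m1: inner = H(52 90 05 79 03 36 56 bc 1f 3f) = 09; tag = H(38 fa 6f 13 69 5c 09) = 82
m2: inner = H(52 90 05 79 03 36 d7 24 36 66) = 30; tag = H(38 fa 6f 13 69 5c 30) = a9 ← matches
m3: inner = H(52 90 05 79 03 36 77 32 30 35) = a7; tag = H(38 fa 6f 13 69 5c a7) = 20
m4: inner = H(52 90 05 79 03 36 5b 59 cb fa) = 12; tag = H(38 fa 6f 13 69 5c 12) = 8b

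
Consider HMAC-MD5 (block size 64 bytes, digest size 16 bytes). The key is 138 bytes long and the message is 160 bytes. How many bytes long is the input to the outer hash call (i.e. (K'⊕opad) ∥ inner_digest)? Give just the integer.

80

Key is 138 > 64 bytes, so it is hashed to 16 bytes then zero-padded to 64: |K'| = 64.
Outer input = (K'⊕opad) ∥ H(inner) → 64 + 16 = 80 bytes.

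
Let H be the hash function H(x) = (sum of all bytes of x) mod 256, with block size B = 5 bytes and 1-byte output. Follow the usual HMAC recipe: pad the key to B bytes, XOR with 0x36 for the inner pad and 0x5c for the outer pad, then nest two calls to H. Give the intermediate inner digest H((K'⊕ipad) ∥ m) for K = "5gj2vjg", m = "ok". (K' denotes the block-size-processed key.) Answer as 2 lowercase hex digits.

Key "5gj2vjg" = 35 67 6a 32 76 6a 67 is 7 bytes > B = 5, so hash it first: H(key) = 7f, then zero-pad to 5 bytes: K' = 7f 00 00 00 00.
K' ⊕ ipad = 49 36 36 36 36.
Inner input = 49 36 36 36 36 ∥ 6f 6b.
Inner hash: sum = 73+54+54+54+54+111+107 = 507; mod 256 = 251 → fb.

fb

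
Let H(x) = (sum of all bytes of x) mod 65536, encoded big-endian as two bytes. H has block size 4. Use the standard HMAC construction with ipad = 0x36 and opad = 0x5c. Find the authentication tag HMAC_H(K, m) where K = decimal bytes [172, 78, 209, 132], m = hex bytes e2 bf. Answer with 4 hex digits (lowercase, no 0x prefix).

Key decimal bytes [172, 78, 209, 132] = ac 4e d1 84 is exactly B = 4 bytes: K' = ac 4e d1 84.
K' ⊕ ipad = 9a 78 e7 b2.  K' ⊕ opad = f0 12 8d d8.
Inner input = (K'⊕ipad) ∥ m = 9a 78 e7 b2 ∥ e2 bf.
Inner hash: sum = 154+120+231+178+226+191 = 1100 → 04 4c.
Outer input = (K'⊕opad) ∥ inner = f0 12 8d d8 ∥ 04 4c.
Outer hash (tag): sum = 240+18+141+216+4+76 = 695 → 02 b7.

02b7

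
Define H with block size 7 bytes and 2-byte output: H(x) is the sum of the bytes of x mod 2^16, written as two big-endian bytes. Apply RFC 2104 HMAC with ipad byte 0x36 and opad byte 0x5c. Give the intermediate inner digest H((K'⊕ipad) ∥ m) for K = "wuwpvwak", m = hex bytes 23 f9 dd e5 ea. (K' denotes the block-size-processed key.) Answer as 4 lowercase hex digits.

05c5

Key "wuwpvwak" = 77 75 77 70 76 77 61 6b is 8 bytes > B = 7, so hash it first: H(key) = 03 8c, then zero-pad to 7 bytes: K' = 03 8c 00 00 00 00 00.
K' ⊕ ipad = 35 ba 36 36 36 36 36.
Inner input = 35 ba 36 36 36 36 36 ∥ 23 f9 dd e5 ea.
Inner hash: sum = 53+186+54+54+54+54+54+35+249+221+229+234 = 1477 → 05 c5.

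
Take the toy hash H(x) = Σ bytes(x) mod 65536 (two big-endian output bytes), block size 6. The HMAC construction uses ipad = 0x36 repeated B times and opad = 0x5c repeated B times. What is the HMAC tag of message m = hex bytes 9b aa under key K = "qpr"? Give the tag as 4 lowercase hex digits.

Key "qpr" = 71 70 72 is 3 bytes ≤ B = 6; zero-pad to 6 bytes: K' = 71 70 72 00 00 00.
K' ⊕ ipad = 47 46 44 36 36 36.  K' ⊕ opad = 2d 2c 2e 5c 5c 5c.
Inner input = (K'⊕ipad) ∥ m = 47 46 44 36 36 36 ∥ 9b aa.
Inner hash: sum = 71+70+68+54+54+54+155+170 = 696 → 02 b8.
Outer input = (K'⊕opad) ∥ inner = 2d 2c 2e 5c 5c 5c ∥ 02 b8.
Outer hash (tag): sum = 45+44+46+92+92+92+2+184 = 597 → 02 55.

0255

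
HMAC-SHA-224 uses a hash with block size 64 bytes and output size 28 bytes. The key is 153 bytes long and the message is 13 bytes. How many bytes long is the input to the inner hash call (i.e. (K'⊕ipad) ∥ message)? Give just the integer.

77

Key is 153 > 64 bytes, so it is hashed to 28 bytes then zero-padded to 64: |K'| = 64.
Inner input = (K'⊕ipad) ∥ m → 64 + 13 = 77 bytes.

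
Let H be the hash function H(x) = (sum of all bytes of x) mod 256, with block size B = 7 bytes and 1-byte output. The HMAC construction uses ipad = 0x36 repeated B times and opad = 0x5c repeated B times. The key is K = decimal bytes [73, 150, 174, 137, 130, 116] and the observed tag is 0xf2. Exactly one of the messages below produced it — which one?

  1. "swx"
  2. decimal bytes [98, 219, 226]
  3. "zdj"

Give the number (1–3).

3

Key decimal bytes [73, 150, 174, 137, 130, 116] = 49 96 ae 89 82 74 is 6 bytes ≤ B = 7; zero-pad to 7 bytes: K' = 49 96 ae 89 82 74 00.
K' ⊕ ipad = 7f a0 98 bf b4 42 36; K' ⊕ opad = 15 ca f2 d5 de 28 5c.
m1: inner = H(7f a0 98 bf b4 42 36 73 77 78) = 04; tag = H(15 ca f2 d5 de 28 5c 04) = 0c
m2: inner = H(7f a0 98 bf b4 42 36 62 db e2) = c1; tag = H(15 ca f2 d5 de 28 5c c1) = c9
m3: inner = H(7f a0 98 bf b4 42 36 7a 64 6a) = ea; tag = H(15 ca f2 d5 de 28 5c ea) = f2 ← matches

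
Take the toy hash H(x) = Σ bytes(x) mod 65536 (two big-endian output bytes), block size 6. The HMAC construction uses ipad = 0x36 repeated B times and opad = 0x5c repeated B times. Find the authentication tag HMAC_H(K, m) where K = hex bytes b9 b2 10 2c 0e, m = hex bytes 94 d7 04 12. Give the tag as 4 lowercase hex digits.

0382

Key hex bytes b9 b2 10 2c 0e is 5 bytes ≤ B = 6; zero-pad to 6 bytes: K' = b9 b2 10 2c 0e 00.
K' ⊕ ipad = 8f 84 26 1a 38 36.  K' ⊕ opad = e5 ee 4c 70 52 5c.
Inner input = (K'⊕ipad) ∥ m = 8f 84 26 1a 38 36 ∥ 94 d7 04 12.
Inner hash: sum = 143+132+38+26+56+54+148+215+4+18 = 834 → 03 42.
Outer input = (K'⊕opad) ∥ inner = e5 ee 4c 70 52 5c ∥ 03 42.
Outer hash (tag): sum = 229+238+76+112+82+92+3+66 = 898 → 03 82.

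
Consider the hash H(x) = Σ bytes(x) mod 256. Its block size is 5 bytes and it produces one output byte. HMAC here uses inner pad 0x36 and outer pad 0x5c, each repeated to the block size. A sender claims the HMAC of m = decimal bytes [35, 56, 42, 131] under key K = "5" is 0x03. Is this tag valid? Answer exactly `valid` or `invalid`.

invalid

Key "5" = 35 is 1 byte ≤ B = 5; zero-pad to 5 bytes: K' = 35 00 00 00 00.
K' ⊕ ipad = 03 36 36 36 36; K' ⊕ opad = 69 5c 5c 5c 5c.
Inner hash: sum = 3+54+54+54+54+35+56+42+131 = 483; mod 256 = 227 → e3.
Outer hash (recomputed tag): sum = 105+92+92+92+92+227 = 700; mod 256 = 188 → bc.
Recomputed tag = bc; claimed = 03 → mismatch.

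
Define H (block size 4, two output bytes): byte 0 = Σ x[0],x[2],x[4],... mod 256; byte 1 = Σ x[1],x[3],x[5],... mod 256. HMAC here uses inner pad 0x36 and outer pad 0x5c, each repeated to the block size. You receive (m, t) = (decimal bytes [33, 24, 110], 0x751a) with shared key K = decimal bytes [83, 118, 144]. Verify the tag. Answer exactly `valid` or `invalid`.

Key decimal bytes [83, 118, 144] = 53 76 90 is 3 bytes ≤ B = 4; zero-pad to 4 bytes: K' = 53 76 90 00.
K' ⊕ ipad = 65 40 a6 36; K' ⊕ opad = 0f 2a cc 5c.
Inner hash: even-index sum = 410 mod 256 = 154; odd-index sum = 142 mod 256 = 142 → 9a 8e.
Outer hash (recomputed tag): even-index sum = 373 mod 256 = 117; odd-index sum = 276 mod 256 = 20 → 75 14.
Recomputed tag = 7514; claimed = 751a → mismatch.

invalid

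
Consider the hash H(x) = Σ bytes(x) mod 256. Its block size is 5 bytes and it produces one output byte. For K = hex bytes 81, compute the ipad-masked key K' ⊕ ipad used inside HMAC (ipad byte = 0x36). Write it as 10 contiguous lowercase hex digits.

Key hex bytes 81 is 1 byte ≤ B = 5; zero-pad to 5 bytes: K' = 81 00 00 00 00.
XOR each byte with 0x36: 81⊕36=b7, 00⊕36=36, 00⊕36=36, 00⊕36=36, 00⊕36=36.

b736363636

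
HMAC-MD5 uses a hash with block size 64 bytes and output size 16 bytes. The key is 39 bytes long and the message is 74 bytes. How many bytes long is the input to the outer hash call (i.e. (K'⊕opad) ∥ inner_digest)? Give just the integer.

Key is 39 ≤ 64 bytes, zero-padded: |K'| = 64.
Outer input = (K'⊕opad) ∥ H(inner) → 64 + 16 = 80 bytes.

80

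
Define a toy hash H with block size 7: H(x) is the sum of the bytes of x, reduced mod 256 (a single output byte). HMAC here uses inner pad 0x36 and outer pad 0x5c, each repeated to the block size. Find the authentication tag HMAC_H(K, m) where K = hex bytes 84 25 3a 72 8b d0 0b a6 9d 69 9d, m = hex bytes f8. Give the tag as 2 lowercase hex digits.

ee

Key hex bytes 84 25 3a 72 8b d0 0b a6 9d 69 9d is 11 bytes > B = 7, so hash it first: H(key) = 04, then zero-pad to 7 bytes: K' = 04 00 00 00 00 00 00.
K' ⊕ ipad = 32 36 36 36 36 36 36.  K' ⊕ opad = 58 5c 5c 5c 5c 5c 5c.
Inner input = (K'⊕ipad) ∥ m = 32 36 36 36 36 36 36 ∥ f8.
Inner hash: sum = 50+54+54+54+54+54+54+248 = 622; mod 256 = 110 → 6e.
Outer input = (K'⊕opad) ∥ inner = 58 5c 5c 5c 5c 5c 5c ∥ 6e.
Outer hash (tag): sum = 88+92+92+92+92+92+92+110 = 750; mod 256 = 238 → ee.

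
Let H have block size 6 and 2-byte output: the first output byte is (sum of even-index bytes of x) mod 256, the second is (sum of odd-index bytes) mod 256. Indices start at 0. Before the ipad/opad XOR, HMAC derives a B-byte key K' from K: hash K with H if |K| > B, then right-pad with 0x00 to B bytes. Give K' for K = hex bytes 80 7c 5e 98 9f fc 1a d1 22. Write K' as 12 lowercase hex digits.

b9e100000000

|K| = 9 > B = 6, so first hash the key.
H(K): even-index sum = 441 mod 256 = 185; odd-index sum = 737 mod 256 = 225 → b9 e1.
Zero-pad H(K) = b9 e1 to 6 bytes: K' = b9 e1 00 00 00 00.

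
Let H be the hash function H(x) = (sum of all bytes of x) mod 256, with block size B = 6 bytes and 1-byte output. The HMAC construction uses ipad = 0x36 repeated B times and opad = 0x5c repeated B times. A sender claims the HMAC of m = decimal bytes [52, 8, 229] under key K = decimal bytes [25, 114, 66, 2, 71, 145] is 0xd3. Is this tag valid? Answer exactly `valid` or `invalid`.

invalid

Key decimal bytes [25, 114, 66, 2, 71, 145] = 19 72 42 02 47 91 is exactly B = 6 bytes: K' = 19 72 42 02 47 91.
K' ⊕ ipad = 2f 44 74 34 71 a7; K' ⊕ opad = 45 2e 1e 5e 1b cd.
Inner hash: sum = 47+68+116+52+113+167+52+8+229 = 852; mod 256 = 84 → 54.
Outer hash (recomputed tag): sum = 69+46+30+94+27+205+84 = 555; mod 256 = 43 → 2b.
Recomputed tag = 2b; claimed = d3 → mismatch.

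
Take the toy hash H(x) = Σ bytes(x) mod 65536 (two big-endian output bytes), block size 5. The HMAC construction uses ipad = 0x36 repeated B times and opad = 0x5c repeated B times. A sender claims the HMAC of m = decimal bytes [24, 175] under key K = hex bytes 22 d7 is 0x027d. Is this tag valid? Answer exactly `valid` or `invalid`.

Key hex bytes 22 d7 is 2 bytes ≤ B = 5; zero-pad to 5 bytes: K' = 22 d7 00 00 00.
K' ⊕ ipad = 14 e1 36 36 36; K' ⊕ opad = 7e 8b 5c 5c 5c.
Inner hash: sum = 20+225+54+54+54+24+175 = 606 → 02 5e.
Outer hash (recomputed tag): sum = 126+139+92+92+92+2+94 = 637 → 02 7d.
Recomputed tag = 027d; claimed = 027d → match.

valid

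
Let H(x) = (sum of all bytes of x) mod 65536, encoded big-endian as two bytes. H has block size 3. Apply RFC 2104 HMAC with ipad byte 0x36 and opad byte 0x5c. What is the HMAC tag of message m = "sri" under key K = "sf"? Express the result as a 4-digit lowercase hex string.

Key "sf" = 73 66 is 2 bytes ≤ B = 3; zero-pad to 3 bytes: K' = 73 66 00.
K' ⊕ ipad = 45 50 36.  K' ⊕ opad = 2f 3a 5c.
Inner input = (K'⊕ipad) ∥ m = 45 50 36 ∥ 73 72 69.
Inner hash: sum = 69+80+54+115+114+105 = 537 → 02 19.
Outer input = (K'⊕opad) ∥ inner = 2f 3a 5c ∥ 02 19.
Outer hash (tag): sum = 47+58+92+2+25 = 224 → 00 e0.

00e0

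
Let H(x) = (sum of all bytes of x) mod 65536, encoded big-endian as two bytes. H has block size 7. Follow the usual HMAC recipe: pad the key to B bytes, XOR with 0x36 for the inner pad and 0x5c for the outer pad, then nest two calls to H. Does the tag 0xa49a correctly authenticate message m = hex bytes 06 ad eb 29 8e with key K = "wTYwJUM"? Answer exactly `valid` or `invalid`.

Key "wTYwJUM" = 77 54 59 77 4a 55 4d is exactly B = 7 bytes: K' = 77 54 59 77 4a 55 4d.
K' ⊕ ipad = 41 62 6f 41 7c 63 7b; K' ⊕ opad = 2b 08 05 2b 16 09 11.
Inner hash: sum = 65+98+111+65+124+99+123+6+173+235+41+142 = 1282 → 05 02.
Outer hash (recomputed tag): sum = 43+8+5+43+22+9+17+5+2 = 154 → 00 9a.
Recomputed tag = 009a; claimed = a49a → mismatch.

invalid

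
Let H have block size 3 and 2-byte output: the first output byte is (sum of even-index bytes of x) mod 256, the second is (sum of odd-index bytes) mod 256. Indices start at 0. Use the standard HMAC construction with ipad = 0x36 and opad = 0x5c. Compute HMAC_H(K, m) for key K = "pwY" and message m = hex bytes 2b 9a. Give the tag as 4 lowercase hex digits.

Key "pwY" = 70 77 59 is exactly B = 3 bytes: K' = 70 77 59.
K' ⊕ ipad = 46 41 6f.  K' ⊕ opad = 2c 2b 05.
Inner input = (K'⊕ipad) ∥ m = 46 41 6f ∥ 2b 9a.
Inner hash: even-index sum = 335 mod 256 = 79; odd-index sum = 108 mod 256 = 108 → 4f 6c.
Outer input = (K'⊕opad) ∥ inner = 2c 2b 05 ∥ 4f 6c.
Outer hash (tag): even-index sum = 157 mod 256 = 157; odd-index sum = 122 mod 256 = 122 → 9d 7a.

9d7a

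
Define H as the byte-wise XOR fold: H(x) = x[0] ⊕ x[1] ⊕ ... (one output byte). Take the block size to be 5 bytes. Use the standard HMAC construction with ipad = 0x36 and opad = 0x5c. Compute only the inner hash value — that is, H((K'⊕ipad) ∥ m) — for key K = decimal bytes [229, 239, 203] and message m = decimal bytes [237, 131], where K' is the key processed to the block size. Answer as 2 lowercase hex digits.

Key decimal bytes [229, 239, 203] = e5 ef cb is 3 bytes ≤ B = 5; zero-pad to 5 bytes: K' = e5 ef cb 00 00.
K' ⊕ ipad = d3 d9 fd 36 36.
Inner input = d3 d9 fd 36 36 ∥ ed 83.
Inner hash: XOR d3⊕d9⊕fd⊕36⊕36⊕ed⊕83 = 99.

99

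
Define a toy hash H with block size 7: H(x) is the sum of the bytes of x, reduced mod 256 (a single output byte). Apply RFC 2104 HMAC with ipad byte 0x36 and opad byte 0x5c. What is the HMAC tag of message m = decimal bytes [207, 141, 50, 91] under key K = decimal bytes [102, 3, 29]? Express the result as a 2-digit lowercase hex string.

bb

Key decimal bytes [102, 3, 29] = 66 03 1d is 3 bytes ≤ B = 7; zero-pad to 7 bytes: K' = 66 03 1d 00 00 00 00.
K' ⊕ ipad = 50 35 2b 36 36 36 36.  K' ⊕ opad = 3a 5f 41 5c 5c 5c 5c.
Inner input = (K'⊕ipad) ∥ m = 50 35 2b 36 36 36 36 ∥ cf 8d 32 5b.
Inner hash: sum = 80+53+43+54+54+54+54+207+141+50+91 = 881; mod 256 = 113 → 71.
Outer input = (K'⊕opad) ∥ inner = 3a 5f 41 5c 5c 5c 5c ∥ 71.
Outer hash (tag): sum = 58+95+65+92+92+92+92+113 = 699; mod 256 = 187 → bb.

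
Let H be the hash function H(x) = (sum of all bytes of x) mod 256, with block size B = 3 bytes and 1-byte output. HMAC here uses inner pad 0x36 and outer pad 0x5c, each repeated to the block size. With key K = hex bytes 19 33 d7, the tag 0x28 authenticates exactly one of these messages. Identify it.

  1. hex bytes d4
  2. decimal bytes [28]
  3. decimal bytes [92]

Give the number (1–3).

1

Key hex bytes 19 33 d7 is exactly B = 3 bytes: K' = 19 33 d7.
K' ⊕ ipad = 2f 05 e1; K' ⊕ opad = 45 6f 8b.
m1: inner = H(2f 05 e1 d4) = e9; tag = H(45 6f 8b e9) = 28 ← matches
m2: inner = H(2f 05 e1 1c) = 31; tag = H(45 6f 8b 31) = 70
m3: inner = H(2f 05 e1 5c) = 71; tag = H(45 6f 8b 71) = b0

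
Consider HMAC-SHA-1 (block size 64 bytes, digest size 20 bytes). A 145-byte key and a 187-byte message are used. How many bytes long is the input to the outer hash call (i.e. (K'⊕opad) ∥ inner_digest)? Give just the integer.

84

Key is 145 > 64 bytes, so it is hashed to 20 bytes then zero-padded to 64: |K'| = 64.
Outer input = (K'⊕opad) ∥ H(inner) → 64 + 20 = 84 bytes.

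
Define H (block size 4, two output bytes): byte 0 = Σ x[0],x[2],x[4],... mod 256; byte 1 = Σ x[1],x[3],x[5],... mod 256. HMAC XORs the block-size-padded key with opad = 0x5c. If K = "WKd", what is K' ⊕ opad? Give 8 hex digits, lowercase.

Key "WKd" = 57 4b 64 is 3 bytes ≤ B = 4; zero-pad to 4 bytes: K' = 57 4b 64 00.
XOR each byte with 0x5c: 57⊕5c=0b, 4b⊕5c=17, 64⊕5c=38, 00⊕5c=5c.

0b17385c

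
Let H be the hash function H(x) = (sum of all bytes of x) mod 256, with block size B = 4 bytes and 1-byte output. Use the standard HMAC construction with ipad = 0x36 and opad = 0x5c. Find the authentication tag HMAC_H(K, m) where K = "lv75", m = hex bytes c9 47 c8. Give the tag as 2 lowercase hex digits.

Key "lv75" = 6c 76 37 35 is exactly B = 4 bytes: K' = 6c 76 37 35.
K' ⊕ ipad = 5a 40 01 03.  K' ⊕ opad = 30 2a 6b 69.
Inner input = (K'⊕ipad) ∥ m = 5a 40 01 03 ∥ c9 47 c8.
Inner hash: sum = 90+64+1+3+201+71+200 = 630; mod 256 = 118 → 76.
Outer input = (K'⊕opad) ∥ inner = 30 2a 6b 69 ∥ 76.
Outer hash (tag): sum = 48+42+107+105+118 = 420; mod 256 = 164 → a4.

a4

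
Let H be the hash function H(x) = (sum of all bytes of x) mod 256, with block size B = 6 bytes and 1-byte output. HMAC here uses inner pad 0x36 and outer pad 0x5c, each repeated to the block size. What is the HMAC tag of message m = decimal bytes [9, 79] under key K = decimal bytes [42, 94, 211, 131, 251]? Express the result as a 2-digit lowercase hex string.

62

Key decimal bytes [42, 94, 211, 131, 251] = 2a 5e d3 83 fb is 5 bytes ≤ B = 6; zero-pad to 6 bytes: K' = 2a 5e d3 83 fb 00.
K' ⊕ ipad = 1c 68 e5 b5 cd 36.  K' ⊕ opad = 76 02 8f df a7 5c.
Inner input = (K'⊕ipad) ∥ m = 1c 68 e5 b5 cd 36 ∥ 09 4f.
Inner hash: sum = 28+104+229+181+205+54+9+79 = 889; mod 256 = 121 → 79.
Outer input = (K'⊕opad) ∥ inner = 76 02 8f df a7 5c ∥ 79.
Outer hash (tag): sum = 118+2+143+223+167+92+121 = 866; mod 256 = 98 → 62.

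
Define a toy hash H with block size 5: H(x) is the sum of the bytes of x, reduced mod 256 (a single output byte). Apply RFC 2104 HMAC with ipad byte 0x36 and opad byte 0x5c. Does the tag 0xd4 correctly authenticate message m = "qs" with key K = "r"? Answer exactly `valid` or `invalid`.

Key "r" = 72 is 1 byte ≤ B = 5; zero-pad to 5 bytes: K' = 72 00 00 00 00.
K' ⊕ ipad = 44 36 36 36 36; K' ⊕ opad = 2e 5c 5c 5c 5c.
Inner hash: sum = 68+54+54+54+54+113+115 = 512; mod 256 = 0 → 00.
Outer hash (recomputed tag): sum = 46+92+92+92+92+0 = 414; mod 256 = 158 → 9e.
Recomputed tag = 9e; claimed = d4 → mismatch.

invalid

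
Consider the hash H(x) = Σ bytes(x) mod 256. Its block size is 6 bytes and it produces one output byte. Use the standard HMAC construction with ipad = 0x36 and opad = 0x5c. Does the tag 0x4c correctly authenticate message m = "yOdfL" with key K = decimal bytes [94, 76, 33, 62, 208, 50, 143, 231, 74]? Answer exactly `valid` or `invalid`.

Key decimal bytes [94, 76, 33, 62, 208, 50, 143, 231, 74] = 5e 4c 21 3e d0 32 8f e7 4a is 9 bytes > B = 6, so hash it first: H(key) = cb, then zero-pad to 6 bytes: K' = cb 00 00 00 00 00.
K' ⊕ ipad = fd 36 36 36 36 36; K' ⊕ opad = 97 5c 5c 5c 5c 5c.
Inner hash: sum = 253+54+54+54+54+54+121+79+100+102+76 = 1001; mod 256 = 233 → e9.
Outer hash (recomputed tag): sum = 151+92+92+92+92+92+233 = 844; mod 256 = 76 → 4c.
Recomputed tag = 4c; claimed = 4c → match.

valid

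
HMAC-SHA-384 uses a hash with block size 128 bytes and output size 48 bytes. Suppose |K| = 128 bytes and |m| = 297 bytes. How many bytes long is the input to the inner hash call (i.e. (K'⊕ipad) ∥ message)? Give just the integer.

425

Key is 128 ≤ 128 bytes, zero-padded: |K'| = 128.
Inner input = (K'⊕ipad) ∥ m → 128 + 297 = 425 bytes.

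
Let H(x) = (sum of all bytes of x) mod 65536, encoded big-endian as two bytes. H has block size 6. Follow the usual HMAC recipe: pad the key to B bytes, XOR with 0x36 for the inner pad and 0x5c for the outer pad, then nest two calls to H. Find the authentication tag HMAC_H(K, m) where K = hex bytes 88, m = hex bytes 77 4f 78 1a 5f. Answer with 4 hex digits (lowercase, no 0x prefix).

0326

Key hex bytes 88 is 1 byte ≤ B = 6; zero-pad to 6 bytes: K' = 88 00 00 00 00 00.
K' ⊕ ipad = be 36 36 36 36 36.  K' ⊕ opad = d4 5c 5c 5c 5c 5c.
Inner input = (K'⊕ipad) ∥ m = be 36 36 36 36 36 ∥ 77 4f 78 1a 5f.
Inner hash: sum = 190+54+54+54+54+54+119+79+120+26+95 = 899 → 03 83.
Outer input = (K'⊕opad) ∥ inner = d4 5c 5c 5c 5c 5c ∥ 03 83.
Outer hash (tag): sum = 212+92+92+92+92+92+3+131 = 806 → 03 26.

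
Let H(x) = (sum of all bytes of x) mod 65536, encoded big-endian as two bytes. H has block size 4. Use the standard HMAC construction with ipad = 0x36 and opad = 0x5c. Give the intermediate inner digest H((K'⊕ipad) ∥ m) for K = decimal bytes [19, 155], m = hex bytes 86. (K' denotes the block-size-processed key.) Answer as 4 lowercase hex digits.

01c4

Key decimal bytes [19, 155] = 13 9b is 2 bytes ≤ B = 4; zero-pad to 4 bytes: K' = 13 9b 00 00.
K' ⊕ ipad = 25 ad 36 36.
Inner input = 25 ad 36 36 ∥ 86.
Inner hash: sum = 37+173+54+54+134 = 452 → 01 c4.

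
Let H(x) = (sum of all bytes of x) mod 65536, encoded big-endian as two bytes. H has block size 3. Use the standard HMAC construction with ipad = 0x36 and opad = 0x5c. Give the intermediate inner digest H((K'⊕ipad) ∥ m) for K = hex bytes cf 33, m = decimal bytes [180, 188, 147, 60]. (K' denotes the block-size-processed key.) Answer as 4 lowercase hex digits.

Key hex bytes cf 33 is 2 bytes ≤ B = 3; zero-pad to 3 bytes: K' = cf 33 00.
K' ⊕ ipad = f9 05 36.
Inner input = f9 05 36 ∥ b4 bc 93 3c.
Inner hash: sum = 249+5+54+180+188+147+60 = 883 → 03 73.

0373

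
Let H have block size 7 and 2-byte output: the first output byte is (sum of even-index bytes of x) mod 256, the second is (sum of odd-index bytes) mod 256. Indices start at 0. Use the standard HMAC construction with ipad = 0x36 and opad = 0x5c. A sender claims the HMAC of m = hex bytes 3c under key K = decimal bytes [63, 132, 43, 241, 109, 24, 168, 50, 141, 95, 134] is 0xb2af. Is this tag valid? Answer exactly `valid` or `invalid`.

Key decimal bytes [63, 132, 43, 241, 109, 24, 168, 50, 141, 95, 134] = 3f 84 2b f1 6d 18 a8 32 8d 5f 86 is 11 bytes > B = 7, so hash it first: H(key) = 92 1e, then zero-pad to 7 bytes: K' = 92 1e 00 00 00 00 00.
K' ⊕ ipad = a4 28 36 36 36 36 36; K' ⊕ opad = ce 42 5c 5c 5c 5c 5c.
Inner hash: even-index sum = 326 mod 256 = 70; odd-index sum = 208 mod 256 = 208 → 46 d0.
Outer hash (recomputed tag): even-index sum = 690 mod 256 = 178; odd-index sum = 320 mod 256 = 64 → b2 40.
Recomputed tag = b240; claimed = b2af → mismatch.

invalid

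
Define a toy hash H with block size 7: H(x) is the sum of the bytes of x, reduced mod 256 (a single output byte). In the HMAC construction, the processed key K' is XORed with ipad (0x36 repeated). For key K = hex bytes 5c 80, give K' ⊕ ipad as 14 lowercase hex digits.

Key hex bytes 5c 80 is 2 bytes ≤ B = 7; zero-pad to 7 bytes: K' = 5c 80 00 00 00 00 00.
XOR each byte with 0x36: 5c⊕36=6a, 80⊕36=b6, 00⊕36=36, 00⊕36=36, 00⊕36=36, 00⊕36=36, 00⊕36=36.

6ab63636363636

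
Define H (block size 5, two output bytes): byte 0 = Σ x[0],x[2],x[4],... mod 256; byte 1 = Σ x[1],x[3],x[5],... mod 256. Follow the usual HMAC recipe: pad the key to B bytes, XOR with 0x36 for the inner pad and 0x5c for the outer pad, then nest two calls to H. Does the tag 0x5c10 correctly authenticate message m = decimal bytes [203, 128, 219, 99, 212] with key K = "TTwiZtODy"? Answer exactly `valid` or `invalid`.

invalid

Key "TTwiZtODy" = 54 54 77 69 5a 74 4f 44 79 is 9 bytes > B = 5, so hash it first: H(key) = ed 75, then zero-pad to 5 bytes: K' = ed 75 00 00 00.
K' ⊕ ipad = db 43 36 36 36; K' ⊕ opad = b1 29 5c 5c 5c.
Inner hash: even-index sum = 554 mod 256 = 42; odd-index sum = 755 mod 256 = 243 → 2a f3.
Outer hash (recomputed tag): even-index sum = 604 mod 256 = 92; odd-index sum = 175 mod 256 = 175 → 5c af.
Recomputed tag = 5caf; claimed = 5c10 → mismatch.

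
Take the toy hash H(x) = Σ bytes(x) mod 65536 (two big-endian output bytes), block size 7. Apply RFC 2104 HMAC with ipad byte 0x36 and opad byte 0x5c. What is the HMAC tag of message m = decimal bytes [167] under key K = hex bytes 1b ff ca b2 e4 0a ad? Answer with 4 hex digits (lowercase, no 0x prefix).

Key hex bytes 1b ff ca b2 e4 0a ad is exactly B = 7 bytes: K' = 1b ff ca b2 e4 0a ad.
K' ⊕ ipad = 2d c9 fc 84 d2 3c 9b.  K' ⊕ opad = 47 a3 96 ee b8 56 f1.
Inner input = (K'⊕ipad) ∥ m = 2d c9 fc 84 d2 3c 9b ∥ a7.
Inner hash: sum = 45+201+252+132+210+60+155+167 = 1222 → 04 c6.
Outer input = (K'⊕opad) ∥ inner = 47 a3 96 ee b8 56 f1 ∥ 04 c6.
Outer hash (tag): sum = 71+163+150+238+184+86+241+4+198 = 1335 → 05 37.

0537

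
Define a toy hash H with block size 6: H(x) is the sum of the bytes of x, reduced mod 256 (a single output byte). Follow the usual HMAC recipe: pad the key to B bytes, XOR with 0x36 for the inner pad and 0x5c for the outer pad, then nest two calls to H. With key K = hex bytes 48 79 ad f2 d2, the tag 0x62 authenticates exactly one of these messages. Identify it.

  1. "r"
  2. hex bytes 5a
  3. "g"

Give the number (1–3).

2

Key hex bytes 48 79 ad f2 d2 is 5 bytes ≤ B = 6; zero-pad to 6 bytes: K' = 48 79 ad f2 d2 00.
K' ⊕ ipad = 7e 4f 9b c4 e4 36; K' ⊕ opad = 14 25 f1 ae 8e 5c.
m1: inner = H(7e 4f 9b c4 e4 36 72) = b8; tag = H(14 25 f1 ae 8e 5c b8) = 7a
m2: inner = H(7e 4f 9b c4 e4 36 5a) = a0; tag = H(14 25 f1 ae 8e 5c a0) = 62 ← matches
m3: inner = H(7e 4f 9b c4 e4 36 67) = ad; tag = H(14 25 f1 ae 8e 5c ad) = 6f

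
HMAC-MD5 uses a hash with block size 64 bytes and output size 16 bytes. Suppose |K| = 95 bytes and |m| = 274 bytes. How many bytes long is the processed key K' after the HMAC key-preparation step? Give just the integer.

Key is 95 > 64 bytes, so it is hashed to 16 bytes then zero-padded to 64: |K'| = 64.

64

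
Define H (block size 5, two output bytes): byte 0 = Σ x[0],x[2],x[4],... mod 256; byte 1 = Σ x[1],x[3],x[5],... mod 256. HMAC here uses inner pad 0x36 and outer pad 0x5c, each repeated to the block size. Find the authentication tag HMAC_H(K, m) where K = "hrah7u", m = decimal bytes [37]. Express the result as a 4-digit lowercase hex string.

e811

Key "hrah7u" = 68 72 61 68 37 75 is 6 bytes > B = 5, so hash it first: H(key) = 00 4f, then zero-pad to 5 bytes: K' = 00 4f 00 00 00.
K' ⊕ ipad = 36 79 36 36 36.  K' ⊕ opad = 5c 13 5c 5c 5c.
Inner input = (K'⊕ipad) ∥ m = 36 79 36 36 36 ∥ 25.
Inner hash: even-index sum = 162 mod 256 = 162; odd-index sum = 212 mod 256 = 212 → a2 d4.
Outer input = (K'⊕opad) ∥ inner = 5c 13 5c 5c 5c ∥ a2 d4.
Outer hash (tag): even-index sum = 488 mod 256 = 232; odd-index sum = 273 mod 256 = 17 → e8 11.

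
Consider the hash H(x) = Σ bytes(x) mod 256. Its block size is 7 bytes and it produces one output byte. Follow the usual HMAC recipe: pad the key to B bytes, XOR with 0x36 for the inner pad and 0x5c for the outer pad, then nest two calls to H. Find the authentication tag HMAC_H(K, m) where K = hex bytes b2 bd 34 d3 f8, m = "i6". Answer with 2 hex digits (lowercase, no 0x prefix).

Key hex bytes b2 bd 34 d3 f8 is 5 bytes ≤ B = 7; zero-pad to 7 bytes: K' = b2 bd 34 d3 f8 00 00.
K' ⊕ ipad = 84 8b 02 e5 ce 36 36.  K' ⊕ opad = ee e1 68 8f a4 5c 5c.
Inner input = (K'⊕ipad) ∥ m = 84 8b 02 e5 ce 36 36 ∥ 69 36.
Inner hash: sum = 132+139+2+229+206+54+54+105+54 = 975; mod 256 = 207 → cf.
Outer input = (K'⊕opad) ∥ inner = ee e1 68 8f a4 5c 5c ∥ cf.
Outer hash (tag): sum = 238+225+104+143+164+92+92+207 = 1265; mod 256 = 241 → f1.

f1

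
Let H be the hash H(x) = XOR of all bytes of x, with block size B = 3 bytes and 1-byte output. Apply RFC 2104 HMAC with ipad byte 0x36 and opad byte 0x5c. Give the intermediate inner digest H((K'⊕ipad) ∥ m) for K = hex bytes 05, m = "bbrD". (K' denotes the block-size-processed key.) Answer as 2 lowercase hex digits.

05

Key hex bytes 05 is 1 byte ≤ B = 3; zero-pad to 3 bytes: K' = 05 00 00.
K' ⊕ ipad = 33 36 36.
Inner input = 33 36 36 ∥ 62 62 72 44.
Inner hash: XOR 33⊕36⊕36⊕62⊕62⊕72⊕44 = 05.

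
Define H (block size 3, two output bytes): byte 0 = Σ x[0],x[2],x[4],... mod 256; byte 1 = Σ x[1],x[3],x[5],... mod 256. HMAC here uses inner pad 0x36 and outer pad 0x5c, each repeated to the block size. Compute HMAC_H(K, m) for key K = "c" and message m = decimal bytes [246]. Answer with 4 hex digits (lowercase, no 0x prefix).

c7e7

Key "c" = 63 is 1 byte ≤ B = 3; zero-pad to 3 bytes: K' = 63 00 00.
K' ⊕ ipad = 55 36 36.  K' ⊕ opad = 3f 5c 5c.
Inner input = (K'⊕ipad) ∥ m = 55 36 36 ∥ f6.
Inner hash: even-index sum = 139 mod 256 = 139; odd-index sum = 300 mod 256 = 44 → 8b 2c.
Outer input = (K'⊕opad) ∥ inner = 3f 5c 5c ∥ 8b 2c.
Outer hash (tag): even-index sum = 199 mod 256 = 199; odd-index sum = 231 mod 256 = 231 → c7 e7.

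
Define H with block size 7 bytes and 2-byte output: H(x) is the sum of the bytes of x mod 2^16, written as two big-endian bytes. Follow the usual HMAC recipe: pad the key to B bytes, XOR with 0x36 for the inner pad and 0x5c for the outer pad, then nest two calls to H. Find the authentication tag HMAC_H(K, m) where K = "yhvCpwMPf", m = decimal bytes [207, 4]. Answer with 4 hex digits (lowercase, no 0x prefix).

Key "yhvCpwMPf" = 79 68 76 43 70 77 4d 50 66 is 9 bytes > B = 7, so hash it first: H(key) = 03 84, then zero-pad to 7 bytes: K' = 03 84 00 00 00 00 00.
K' ⊕ ipad = 35 b2 36 36 36 36 36.  K' ⊕ opad = 5f d8 5c 5c 5c 5c 5c.
Inner input = (K'⊕ipad) ∥ m = 35 b2 36 36 36 36 36 ∥ cf 04.
Inner hash: sum = 53+178+54+54+54+54+54+207+4 = 712 → 02 c8.
Outer input = (K'⊕opad) ∥ inner = 5f d8 5c 5c 5c 5c 5c ∥ 02 c8.
Outer hash (tag): sum = 95+216+92+92+92+92+92+2+200 = 973 → 03 cd.

03cd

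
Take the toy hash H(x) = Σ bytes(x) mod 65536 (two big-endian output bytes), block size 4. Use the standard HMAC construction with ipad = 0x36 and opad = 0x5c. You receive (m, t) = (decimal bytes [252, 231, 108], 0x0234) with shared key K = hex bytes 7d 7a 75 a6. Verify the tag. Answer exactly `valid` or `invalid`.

Key hex bytes 7d 7a 75 a6 is exactly B = 4 bytes: K' = 7d 7a 75 a6.
K' ⊕ ipad = 4b 4c 43 90; K' ⊕ opad = 21 26 29 fa.
Inner hash: sum = 75+76+67+144+252+231+108 = 953 → 03 b9.
Outer hash (recomputed tag): sum = 33+38+41+250+3+185 = 550 → 02 26.
Recomputed tag = 0226; claimed = 0234 → mismatch.

invalid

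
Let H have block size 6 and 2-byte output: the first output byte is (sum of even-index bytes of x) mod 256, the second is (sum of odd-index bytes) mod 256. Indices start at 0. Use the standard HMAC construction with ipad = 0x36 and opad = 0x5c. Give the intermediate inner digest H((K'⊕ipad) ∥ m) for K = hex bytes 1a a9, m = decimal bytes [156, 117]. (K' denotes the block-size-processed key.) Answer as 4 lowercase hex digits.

3480

Key hex bytes 1a a9 is 2 bytes ≤ B = 6; zero-pad to 6 bytes: K' = 1a a9 00 00 00 00.
K' ⊕ ipad = 2c 9f 36 36 36 36.
Inner input = 2c 9f 36 36 36 36 ∥ 9c 75.
Inner hash: even-index sum = 308 mod 256 = 52; odd-index sum = 384 mod 256 = 128 → 34 80.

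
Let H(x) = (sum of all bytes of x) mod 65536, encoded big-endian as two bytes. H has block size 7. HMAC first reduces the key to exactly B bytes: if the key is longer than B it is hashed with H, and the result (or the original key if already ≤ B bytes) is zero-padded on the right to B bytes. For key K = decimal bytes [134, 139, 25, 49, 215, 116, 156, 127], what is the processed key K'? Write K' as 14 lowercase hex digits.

03c10000000000

|K| = 8 > B = 7, so first hash the key.
H(K): sum = 134+139+25+49+215+116+156+127 = 961 → 03 c1.
Zero-pad H(K) = 03 c1 to 7 bytes: K' = 03 c1 00 00 00 00 00.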